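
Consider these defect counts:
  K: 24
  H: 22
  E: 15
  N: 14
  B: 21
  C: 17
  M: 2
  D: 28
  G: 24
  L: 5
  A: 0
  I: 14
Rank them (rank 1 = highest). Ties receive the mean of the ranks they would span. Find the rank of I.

8.5

Sorted (descending): 28, 24, 24, 22, 21, 17, 15, 14, 14, 5, 2, 0
The 2 values of 24 occupy positions 2–3 → average rank (2+3)/2 = 2.5.
The 2 values of 14 occupy positions 8–9 → average rank (8+9)/2 = 8.5.
I has value 14 → rank 8.5.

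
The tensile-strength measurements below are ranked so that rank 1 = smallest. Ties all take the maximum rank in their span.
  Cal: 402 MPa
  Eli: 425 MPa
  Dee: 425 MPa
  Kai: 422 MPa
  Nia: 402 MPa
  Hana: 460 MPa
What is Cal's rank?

Sorted (ascending): 402, 402, 422, 425, 425, 460
The 2 values of 402 occupy positions 1–2 → each gets rank 2.
The 2 values of 425 occupy positions 4–5 → each gets rank 5.
Cal has value 402 MPa → rank 2.

2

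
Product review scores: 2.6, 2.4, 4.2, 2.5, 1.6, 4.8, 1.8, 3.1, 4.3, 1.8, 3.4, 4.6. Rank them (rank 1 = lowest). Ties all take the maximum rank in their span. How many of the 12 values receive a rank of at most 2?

Sorted (ascending): 1.6, 1.8, 1.8, 2.4, 2.5, 2.6, 3.1, 3.4, 4.2, 4.3, 4.6, 4.8
The 2 values of 1.8 occupy positions 2–3 → each gets rank 3.
Ranks ≤ 2: {1} → 1 value.

1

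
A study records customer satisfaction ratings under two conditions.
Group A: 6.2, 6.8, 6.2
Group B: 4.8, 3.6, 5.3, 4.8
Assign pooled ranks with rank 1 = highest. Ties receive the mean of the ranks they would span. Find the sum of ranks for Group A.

Sorted (descending): 6.8, 6.2, 6.2, 5.3, 4.8, 4.8, 3.6
The 2 values of 6.2 occupy positions 2–3 → average rank (2+3)/2 = 2.5.
The 2 values of 4.8 occupy positions 5–6 → average rank (5+6)/2 = 5.5.
Group A values → pooled ranks: 6.2→2.5, 6.8→1, 6.2→2.5
Rank sum = 2.5 + 1 + 2.5 = 6

6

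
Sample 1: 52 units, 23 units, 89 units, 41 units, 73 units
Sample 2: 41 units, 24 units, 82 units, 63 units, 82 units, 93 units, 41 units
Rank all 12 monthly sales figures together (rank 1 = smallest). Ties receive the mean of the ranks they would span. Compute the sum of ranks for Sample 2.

Sorted (ascending): 23, 24, 41, 41, 41, 52, 63, 73, 82, 82, 89, 93
The 3 values of 41 occupy positions 3–5 → average rank 4.
The 2 values of 82 occupy positions 9–10 → average rank (9+10)/2 = 9.5.
Sample 2 values → pooled ranks: 41→4, 24→2, 82→9.5, 63→7, 82→9.5, 93→12, 41→4
Rank sum = 4 + 2 + 9.5 + 7 + 9.5 + 12 + 4 = 48

48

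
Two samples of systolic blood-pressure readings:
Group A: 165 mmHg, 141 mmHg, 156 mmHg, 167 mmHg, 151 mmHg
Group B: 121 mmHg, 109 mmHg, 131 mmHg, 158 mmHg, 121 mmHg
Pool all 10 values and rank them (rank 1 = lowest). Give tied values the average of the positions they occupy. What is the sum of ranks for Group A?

Sorted (ascending): 109, 121, 121, 131, 141, 151, 156, 158, 165, 167
The 2 values of 121 occupy positions 2–3 → average rank (2+3)/2 = 2.5.
Group A values → pooled ranks: 165→9, 141→5, 156→7, 167→10, 151→6
Rank sum = 9 + 5 + 7 + 10 + 6 = 37

37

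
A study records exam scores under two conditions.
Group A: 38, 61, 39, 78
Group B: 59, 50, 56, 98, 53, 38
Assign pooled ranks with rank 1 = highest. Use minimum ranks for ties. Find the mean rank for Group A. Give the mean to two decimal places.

5.50

Sorted (descending): 98, 78, 61, 59, 56, 53, 50, 39, 38, 38
The 2 values of 38 occupy positions 9–10 → each gets rank 9.
Group A values → pooled ranks: 38→9, 61→3, 39→8, 78→2
Mean rank = (9 + 3 + 8 + 2) / 4 = 5.50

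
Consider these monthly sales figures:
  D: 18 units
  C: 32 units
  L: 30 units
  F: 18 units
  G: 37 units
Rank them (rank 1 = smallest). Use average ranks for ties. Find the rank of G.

5

Sorted (ascending): 18, 18, 30, 32, 37
The 2 values of 18 occupy positions 1–2 → average rank (1+2)/2 = 1.5.
G has value 37 units → rank 5.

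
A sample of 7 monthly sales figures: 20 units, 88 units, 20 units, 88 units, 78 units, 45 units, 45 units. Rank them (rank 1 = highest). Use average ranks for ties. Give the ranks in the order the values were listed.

Sorted (descending): 88, 88, 78, 45, 45, 20, 20
The 2 values of 88 occupy positions 1–2 → average rank (1+2)/2 = 1.5.
The 2 values of 45 occupy positions 4–5 → average rank (4+5)/2 = 4.5.
The 2 values of 20 occupy positions 6–7 → average rank (6+7)/2 = 6.5.

6.5, 1.5, 6.5, 1.5, 3, 4.5, 4.5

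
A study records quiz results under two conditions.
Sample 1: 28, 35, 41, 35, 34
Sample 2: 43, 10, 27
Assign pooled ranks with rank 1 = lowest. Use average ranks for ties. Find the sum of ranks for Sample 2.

11

Sorted (ascending): 10, 27, 28, 34, 35, 35, 41, 43
The 2 values of 35 occupy positions 5–6 → average rank (5+6)/2 = 5.5.
Sample 2 values → pooled ranks: 43→8, 10→1, 27→2
Rank sum = 8 + 1 + 2 = 11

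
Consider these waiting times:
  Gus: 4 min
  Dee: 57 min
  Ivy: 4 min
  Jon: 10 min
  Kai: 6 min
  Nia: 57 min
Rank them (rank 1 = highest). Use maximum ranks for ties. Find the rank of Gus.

Sorted (descending): 57, 57, 10, 6, 4, 4
The 2 values of 57 occupy positions 1–2 → each gets rank 2.
The 2 values of 4 occupy positions 5–6 → each gets rank 6.
Gus has value 4 min → rank 6.

6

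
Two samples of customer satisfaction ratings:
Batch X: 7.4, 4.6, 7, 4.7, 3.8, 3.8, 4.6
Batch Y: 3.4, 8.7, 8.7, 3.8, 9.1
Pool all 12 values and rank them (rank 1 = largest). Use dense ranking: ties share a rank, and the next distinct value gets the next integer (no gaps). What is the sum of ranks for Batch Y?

20

Sorted (descending): 9.1, 8.7, 8.7, 7.4, 7, 4.7, 4.6, 4.6, 3.8, 3.8, 3.8, 3.4
The 2 values of 8.7 share dense rank 2.
The 2 values of 4.6 share dense rank 6.
The 3 values of 3.8 share dense rank 7.
Remaining distinct values take the next consecutive integers.
Batch Y values → pooled ranks: 3.4→8, 8.7→2, 8.7→2, 3.8→7, 9.1→1
Rank sum = 8 + 2 + 2 + 7 + 1 = 20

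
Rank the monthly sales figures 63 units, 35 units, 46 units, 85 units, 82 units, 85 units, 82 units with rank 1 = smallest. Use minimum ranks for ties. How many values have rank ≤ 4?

Sorted (ascending): 35, 46, 63, 82, 82, 85, 85
The 2 values of 82 occupy positions 4–5 → each gets rank 4.
The 2 values of 85 occupy positions 6–7 → each gets rank 6.
Ranks ≤ 4: {1, 2, 3, 4, 4} → 5 values.

5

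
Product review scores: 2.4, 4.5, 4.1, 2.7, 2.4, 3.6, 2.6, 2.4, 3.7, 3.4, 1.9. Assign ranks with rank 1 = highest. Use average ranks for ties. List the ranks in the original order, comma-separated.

9, 1, 2, 6, 9, 4, 7, 9, 3, 5, 11

Sorted (descending): 4.5, 4.1, 3.7, 3.6, 3.4, 2.7, 2.6, 2.4, 2.4, 2.4, 1.9
The 3 values of 2.4 occupy positions 8–10 → average rank 9.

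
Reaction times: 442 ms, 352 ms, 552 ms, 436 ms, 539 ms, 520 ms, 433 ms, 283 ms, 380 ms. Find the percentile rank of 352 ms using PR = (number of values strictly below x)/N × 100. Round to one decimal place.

11.1

N = 9.
Strictly below 352: 1. Equal to 352: 1.
PR = 1/9 × 100 = 11.1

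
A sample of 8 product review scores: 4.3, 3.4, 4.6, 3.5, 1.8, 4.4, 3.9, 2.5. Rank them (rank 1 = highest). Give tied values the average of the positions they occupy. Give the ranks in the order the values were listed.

Sorted (descending): 4.6, 4.4, 4.3, 3.9, 3.5, 3.4, 2.5, 1.8
No ties — each value takes its position as its rank.

3, 6, 1, 5, 8, 2, 4, 7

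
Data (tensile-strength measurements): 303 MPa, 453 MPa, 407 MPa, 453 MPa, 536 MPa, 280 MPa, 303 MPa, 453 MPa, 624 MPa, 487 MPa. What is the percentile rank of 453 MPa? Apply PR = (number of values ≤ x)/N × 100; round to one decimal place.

N = 10.
Strictly below 453: 4. Equal to 453: 3.
PR = 7/10 × 100 = 70.0

70.0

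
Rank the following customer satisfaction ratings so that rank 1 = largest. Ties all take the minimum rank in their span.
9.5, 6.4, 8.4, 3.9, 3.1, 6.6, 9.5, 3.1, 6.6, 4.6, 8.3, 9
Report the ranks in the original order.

1, 8, 4, 10, 11, 6, 1, 11, 6, 9, 5, 3

Sorted (descending): 9.5, 9.5, 9, 8.4, 8.3, 6.6, 6.6, 6.4, 4.6, 3.9, 3.1, 3.1
The 2 values of 9.5 occupy positions 1–2 → each gets rank 1.
The 2 values of 6.6 occupy positions 6–7 → each gets rank 6.
The 2 values of 3.1 occupy positions 11–12 → each gets rank 11.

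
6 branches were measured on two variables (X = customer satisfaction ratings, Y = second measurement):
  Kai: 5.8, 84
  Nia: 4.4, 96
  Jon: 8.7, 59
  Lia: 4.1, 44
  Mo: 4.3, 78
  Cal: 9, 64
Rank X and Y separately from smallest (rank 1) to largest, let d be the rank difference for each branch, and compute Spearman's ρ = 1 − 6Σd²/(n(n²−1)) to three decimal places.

Ranks of variable 1: 4, 3, 5, 1, 2, 6
Ranks of variable 2: 5, 6, 2, 1, 4, 3
d = r₁ − r₂: -1, -3, 3, 0, -2, 3
d²: 1, 9, 9, 0, 4, 9; Σd² = 32
ρ = 1 − 6·32/(6·35) = 1 − 192/210 = 0.086

0.086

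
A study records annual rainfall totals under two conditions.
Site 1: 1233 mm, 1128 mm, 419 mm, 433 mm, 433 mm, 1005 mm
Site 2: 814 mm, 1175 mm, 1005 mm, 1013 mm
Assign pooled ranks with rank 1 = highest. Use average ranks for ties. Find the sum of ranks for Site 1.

36.5

Sorted (descending): 1233, 1175, 1128, 1013, 1005, 1005, 814, 433, 433, 419
The 2 values of 1005 occupy positions 5–6 → average rank (5+6)/2 = 5.5.
The 2 values of 433 occupy positions 8–9 → average rank (8+9)/2 = 8.5.
Site 1 values → pooled ranks: 1233→1, 1128→3, 419→10, 433→8.5, 433→8.5, 1005→5.5
Rank sum = 1 + 3 + 10 + 8.5 + 8.5 + 5.5 = 36.5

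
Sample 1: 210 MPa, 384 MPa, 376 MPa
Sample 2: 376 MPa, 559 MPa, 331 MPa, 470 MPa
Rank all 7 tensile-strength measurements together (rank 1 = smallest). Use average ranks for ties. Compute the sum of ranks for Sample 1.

9.5

Sorted (ascending): 210, 331, 376, 376, 384, 470, 559
The 2 values of 376 occupy positions 3–4 → average rank (3+4)/2 = 3.5.
Sample 1 values → pooled ranks: 210→1, 384→5, 376→3.5
Rank sum = 1 + 5 + 3.5 = 9.5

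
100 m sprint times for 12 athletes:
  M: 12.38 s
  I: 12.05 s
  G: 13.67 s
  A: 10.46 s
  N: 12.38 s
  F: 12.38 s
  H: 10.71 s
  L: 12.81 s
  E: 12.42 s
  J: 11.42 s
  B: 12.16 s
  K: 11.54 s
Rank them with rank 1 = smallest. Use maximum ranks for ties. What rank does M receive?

9

Sorted (ascending): 10.46, 10.71, 11.42, 11.54, 12.05, 12.16, 12.38, 12.38, 12.38, 12.42, 12.81, 13.67
The 3 values of 12.38 occupy positions 7–9 → each gets rank 9.
M has value 12.38 s → rank 9.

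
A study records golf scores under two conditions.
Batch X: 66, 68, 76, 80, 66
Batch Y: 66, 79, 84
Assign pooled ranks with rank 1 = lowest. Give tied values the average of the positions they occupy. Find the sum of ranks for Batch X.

Sorted (ascending): 66, 66, 66, 68, 76, 79, 80, 84
The 3 values of 66 occupy positions 1–3 → average rank 2.
Batch X values → pooled ranks: 66→2, 68→4, 76→5, 80→7, 66→2
Rank sum = 2 + 4 + 5 + 7 + 2 = 20

20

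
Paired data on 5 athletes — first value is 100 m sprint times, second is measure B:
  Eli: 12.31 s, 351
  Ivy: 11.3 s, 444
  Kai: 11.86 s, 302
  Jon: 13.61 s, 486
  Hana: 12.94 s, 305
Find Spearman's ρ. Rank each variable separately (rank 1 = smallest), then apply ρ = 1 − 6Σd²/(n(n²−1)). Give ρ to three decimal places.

Ranks of variable 1: 3, 1, 2, 5, 4
Ranks of variable 2: 3, 4, 1, 5, 2
d = r₁ − r₂: 0, -3, 1, 0, 2
d²: 0, 9, 1, 0, 4; Σd² = 14
ρ = 1 − 6·14/(5·24) = 1 − 84/120 = 0.300

0.300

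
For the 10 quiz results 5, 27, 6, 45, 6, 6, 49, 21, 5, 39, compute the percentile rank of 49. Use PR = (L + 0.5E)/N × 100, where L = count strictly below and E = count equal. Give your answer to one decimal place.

95.0

N = 10.
Strictly below 49: 9. Equal to 49: 1.
PR = (9 + 0.5·1)/10 × 100 = 95.0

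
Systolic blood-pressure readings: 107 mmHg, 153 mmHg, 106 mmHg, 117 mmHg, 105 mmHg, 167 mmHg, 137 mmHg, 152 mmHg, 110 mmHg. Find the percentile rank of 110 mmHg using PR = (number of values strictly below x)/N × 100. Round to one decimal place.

33.3

N = 9.
Strictly below 110: 3. Equal to 110: 1.
PR = 3/9 × 100 = 33.3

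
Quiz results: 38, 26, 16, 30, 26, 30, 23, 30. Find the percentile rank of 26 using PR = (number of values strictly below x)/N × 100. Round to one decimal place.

N = 8.
Strictly below 26: 2. Equal to 26: 2.
PR = 2/8 × 100 = 25.0

25.0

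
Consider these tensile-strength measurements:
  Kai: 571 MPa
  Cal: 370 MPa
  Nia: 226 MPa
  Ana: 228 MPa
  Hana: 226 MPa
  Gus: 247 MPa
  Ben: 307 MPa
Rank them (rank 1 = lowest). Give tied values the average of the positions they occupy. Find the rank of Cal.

6

Sorted (ascending): 226, 226, 228, 247, 307, 370, 571
The 2 values of 226 occupy positions 1–2 → average rank (1+2)/2 = 1.5.
Cal has value 370 MPa → rank 6.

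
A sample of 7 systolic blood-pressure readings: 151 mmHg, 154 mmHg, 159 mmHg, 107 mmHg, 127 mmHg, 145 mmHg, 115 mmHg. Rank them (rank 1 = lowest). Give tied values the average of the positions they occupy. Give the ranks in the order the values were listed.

Sorted (ascending): 107, 115, 127, 145, 151, 154, 159
No ties — each value takes its position as its rank.

5, 6, 7, 1, 3, 4, 2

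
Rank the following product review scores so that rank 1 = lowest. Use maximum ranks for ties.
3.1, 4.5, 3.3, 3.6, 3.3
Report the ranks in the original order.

1, 5, 3, 4, 3

Sorted (ascending): 3.1, 3.3, 3.3, 3.6, 4.5
The 2 values of 3.3 occupy positions 2–3 → each gets rank 3.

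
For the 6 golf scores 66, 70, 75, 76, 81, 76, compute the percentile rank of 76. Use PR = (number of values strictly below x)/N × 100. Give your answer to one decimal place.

N = 6.
Strictly below 76: 3. Equal to 76: 2.
PR = 3/6 × 100 = 50.0

50.0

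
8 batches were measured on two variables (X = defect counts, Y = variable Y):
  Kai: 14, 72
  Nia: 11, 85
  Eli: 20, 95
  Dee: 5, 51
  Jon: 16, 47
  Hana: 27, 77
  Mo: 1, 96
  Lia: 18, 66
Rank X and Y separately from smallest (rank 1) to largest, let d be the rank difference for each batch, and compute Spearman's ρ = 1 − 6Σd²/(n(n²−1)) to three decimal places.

Ranks of variable 1: 4, 3, 7, 2, 5, 8, 1, 6
Ranks of variable 2: 4, 6, 7, 2, 1, 5, 8, 3
d = r₁ − r₂: 0, -3, 0, 0, 4, 3, -7, 3
d²: 0, 9, 0, 0, 16, 9, 49, 9; Σd² = 92
ρ = 1 − 6·92/(8·63) = 1 − 552/504 = -0.095

-0.095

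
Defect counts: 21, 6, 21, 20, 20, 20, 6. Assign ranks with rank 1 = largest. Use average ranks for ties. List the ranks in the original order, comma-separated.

1.5, 6.5, 1.5, 4, 4, 4, 6.5

Sorted (descending): 21, 21, 20, 20, 20, 6, 6
The 2 values of 21 occupy positions 1–2 → average rank (1+2)/2 = 1.5.
The 3 values of 20 occupy positions 3–5 → average rank 4.
The 2 values of 6 occupy positions 6–7 → average rank (6+7)/2 = 6.5.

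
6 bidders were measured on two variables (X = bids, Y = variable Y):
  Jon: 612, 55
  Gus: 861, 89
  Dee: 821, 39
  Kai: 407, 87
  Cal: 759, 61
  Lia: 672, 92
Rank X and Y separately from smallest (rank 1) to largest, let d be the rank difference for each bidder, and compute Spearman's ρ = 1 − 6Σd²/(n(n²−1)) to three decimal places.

Ranks of variable 1: 2, 6, 5, 1, 4, 3
Ranks of variable 2: 2, 5, 1, 4, 3, 6
d = r₁ − r₂: 0, 1, 4, -3, 1, -3
d²: 0, 1, 16, 9, 1, 9; Σd² = 36
ρ = 1 − 6·36/(6·35) = 1 − 216/210 = -0.029

-0.029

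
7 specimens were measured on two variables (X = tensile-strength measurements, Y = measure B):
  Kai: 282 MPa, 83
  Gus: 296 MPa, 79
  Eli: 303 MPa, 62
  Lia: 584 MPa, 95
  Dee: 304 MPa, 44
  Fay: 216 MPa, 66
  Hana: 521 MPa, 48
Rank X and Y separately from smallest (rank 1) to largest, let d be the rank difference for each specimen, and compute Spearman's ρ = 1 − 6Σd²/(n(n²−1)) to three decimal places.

-0.107

Ranks of variable 1: 2, 3, 4, 7, 5, 1, 6
Ranks of variable 2: 6, 5, 3, 7, 1, 4, 2
d = r₁ − r₂: -4, -2, 1, 0, 4, -3, 4
d²: 16, 4, 1, 0, 16, 9, 16; Σd² = 62
ρ = 1 − 6·62/(7·48) = 1 − 372/336 = -0.107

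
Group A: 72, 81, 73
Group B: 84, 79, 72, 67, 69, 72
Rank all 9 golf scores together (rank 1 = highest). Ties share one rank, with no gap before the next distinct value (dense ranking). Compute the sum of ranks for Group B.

27

Sorted (descending): 84, 81, 79, 73, 72, 72, 72, 69, 67
The 3 values of 72 share dense rank 5.
Remaining distinct values take the next consecutive integers.
Group B values → pooled ranks: 84→1, 79→3, 72→5, 67→7, 69→6, 72→5
Rank sum = 1 + 3 + 5 + 7 + 6 + 5 = 27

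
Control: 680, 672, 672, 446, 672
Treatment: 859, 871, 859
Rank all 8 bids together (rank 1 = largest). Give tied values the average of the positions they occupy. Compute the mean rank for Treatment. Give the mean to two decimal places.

2.00

Sorted (descending): 871, 859, 859, 680, 672, 672, 672, 446
The 2 values of 859 occupy positions 2–3 → average rank (2+3)/2 = 2.5.
The 3 values of 672 occupy positions 5–7 → average rank 6.
Treatment values → pooled ranks: 859→2.5, 871→1, 859→2.5
Mean rank = (2.5 + 1 + 2.5) / 3 = 2.00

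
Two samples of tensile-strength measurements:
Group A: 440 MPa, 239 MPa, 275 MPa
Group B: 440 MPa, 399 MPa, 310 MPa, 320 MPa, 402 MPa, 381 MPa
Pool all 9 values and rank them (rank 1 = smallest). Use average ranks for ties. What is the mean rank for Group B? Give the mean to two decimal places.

5.58

Sorted (ascending): 239, 275, 310, 320, 381, 399, 402, 440, 440
The 2 values of 440 occupy positions 8–9 → average rank (8+9)/2 = 8.5.
Group B values → pooled ranks: 440→8.5, 399→6, 310→3, 320→4, 402→7, 381→5
Mean rank = (8.5 + 6 + 3 + 4 + 7 + 5) / 6 = 5.58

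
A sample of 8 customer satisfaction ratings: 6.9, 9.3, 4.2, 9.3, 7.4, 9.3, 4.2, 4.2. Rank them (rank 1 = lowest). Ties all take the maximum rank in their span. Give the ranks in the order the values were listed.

Sorted (ascending): 4.2, 4.2, 4.2, 6.9, 7.4, 9.3, 9.3, 9.3
The 3 values of 4.2 occupy positions 1–3 → each gets rank 3.
The 3 values of 9.3 occupy positions 6–8 → each gets rank 8.

4, 8, 3, 8, 5, 8, 3, 3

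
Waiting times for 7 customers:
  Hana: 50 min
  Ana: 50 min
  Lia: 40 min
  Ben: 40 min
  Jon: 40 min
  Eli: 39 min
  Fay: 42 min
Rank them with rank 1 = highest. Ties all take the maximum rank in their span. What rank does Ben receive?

Sorted (descending): 50, 50, 42, 40, 40, 40, 39
The 2 values of 50 occupy positions 1–2 → each gets rank 2.
The 3 values of 40 occupy positions 4–6 → each gets rank 6.
Ben has value 40 min → rank 6.

6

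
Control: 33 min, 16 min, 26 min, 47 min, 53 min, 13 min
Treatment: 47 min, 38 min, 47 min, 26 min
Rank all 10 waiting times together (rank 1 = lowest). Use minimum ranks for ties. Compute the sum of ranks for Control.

Sorted (ascending): 13, 16, 26, 26, 33, 38, 47, 47, 47, 53
The 2 values of 26 occupy positions 3–4 → each gets rank 3.
The 3 values of 47 occupy positions 7–9 → each gets rank 7.
Control values → pooled ranks: 33→5, 16→2, 26→3, 47→7, 53→10, 13→1
Rank sum = 5 + 2 + 3 + 7 + 10 + 1 = 28

28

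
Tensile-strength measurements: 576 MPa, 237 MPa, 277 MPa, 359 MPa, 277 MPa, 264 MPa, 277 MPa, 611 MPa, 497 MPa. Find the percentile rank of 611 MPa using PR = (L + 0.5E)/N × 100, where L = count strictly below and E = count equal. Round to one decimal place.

94.4

N = 9.
Strictly below 611: 8. Equal to 611: 1.
PR = (8 + 0.5·1)/9 × 100 = 94.4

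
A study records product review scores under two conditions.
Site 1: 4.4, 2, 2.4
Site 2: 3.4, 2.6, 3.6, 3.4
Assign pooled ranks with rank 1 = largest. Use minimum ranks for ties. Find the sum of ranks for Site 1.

14

Sorted (descending): 4.4, 3.6, 3.4, 3.4, 2.6, 2.4, 2
The 2 values of 3.4 occupy positions 3–4 → each gets rank 3.
Site 1 values → pooled ranks: 4.4→1, 2→7, 2.4→6
Rank sum = 1 + 7 + 6 = 14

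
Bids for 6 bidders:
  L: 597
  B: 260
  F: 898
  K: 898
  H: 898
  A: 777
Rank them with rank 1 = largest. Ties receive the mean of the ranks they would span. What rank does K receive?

Sorted (descending): 898, 898, 898, 777, 597, 260
The 3 values of 898 occupy positions 1–3 → average rank 2.
K has value 898 → rank 2.

2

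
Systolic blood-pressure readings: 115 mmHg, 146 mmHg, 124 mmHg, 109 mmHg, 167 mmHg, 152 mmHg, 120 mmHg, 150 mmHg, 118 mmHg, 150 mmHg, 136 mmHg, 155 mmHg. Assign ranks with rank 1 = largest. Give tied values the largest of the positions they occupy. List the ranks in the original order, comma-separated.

11, 6, 8, 12, 1, 3, 9, 5, 10, 5, 7, 2

Sorted (descending): 167, 155, 152, 150, 150, 146, 136, 124, 120, 118, 115, 109
The 2 values of 150 occupy positions 4–5 → each gets rank 5.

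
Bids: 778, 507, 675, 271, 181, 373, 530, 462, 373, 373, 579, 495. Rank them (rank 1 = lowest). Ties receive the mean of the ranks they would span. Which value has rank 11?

Sorted (ascending): 181, 271, 373, 373, 373, 462, 495, 507, 530, 579, 675, 778
The 3 values of 373 occupy positions 3–5 → average rank 4.
Rank 11 → value 675.

675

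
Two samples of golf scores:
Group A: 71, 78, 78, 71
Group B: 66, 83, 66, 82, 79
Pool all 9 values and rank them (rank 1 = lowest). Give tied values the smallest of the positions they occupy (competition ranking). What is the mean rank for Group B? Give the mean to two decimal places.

Sorted (ascending): 66, 66, 71, 71, 78, 78, 79, 82, 83
The 2 values of 66 occupy positions 1–2 → each gets rank 1.
The 2 values of 71 occupy positions 3–4 → each gets rank 3.
The 2 values of 78 occupy positions 5–6 → each gets rank 5.
Group B values → pooled ranks: 66→1, 83→9, 66→1, 82→8, 79→7
Mean rank = (1 + 9 + 1 + 8 + 7) / 5 = 5.20

5.20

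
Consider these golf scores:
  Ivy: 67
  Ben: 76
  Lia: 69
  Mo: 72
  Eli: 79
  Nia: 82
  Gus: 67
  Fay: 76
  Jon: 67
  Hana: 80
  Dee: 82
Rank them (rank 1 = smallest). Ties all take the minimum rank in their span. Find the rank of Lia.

4

Sorted (ascending): 67, 67, 67, 69, 72, 76, 76, 79, 80, 82, 82
The 3 values of 67 occupy positions 1–3 → each gets rank 1.
The 2 values of 76 occupy positions 6–7 → each gets rank 6.
The 2 values of 82 occupy positions 10–11 → each gets rank 10.
Lia has value 69 → rank 4.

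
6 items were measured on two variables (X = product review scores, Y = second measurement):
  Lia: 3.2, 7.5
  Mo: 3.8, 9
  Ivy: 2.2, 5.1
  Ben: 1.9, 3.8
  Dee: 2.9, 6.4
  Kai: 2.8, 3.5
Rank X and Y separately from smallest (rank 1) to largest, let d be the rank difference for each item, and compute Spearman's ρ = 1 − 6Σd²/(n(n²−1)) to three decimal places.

0.829

Ranks of variable 1: 5, 6, 2, 1, 4, 3
Ranks of variable 2: 5, 6, 3, 2, 4, 1
d = r₁ − r₂: 0, 0, -1, -1, 0, 2
d²: 0, 0, 1, 1, 0, 4; Σd² = 6
ρ = 1 − 6·6/(6·35) = 1 − 36/210 = 0.829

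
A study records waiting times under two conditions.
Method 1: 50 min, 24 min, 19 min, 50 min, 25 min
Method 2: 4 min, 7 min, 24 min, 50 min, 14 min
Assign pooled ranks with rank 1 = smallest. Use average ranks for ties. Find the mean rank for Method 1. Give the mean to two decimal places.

6.90

Sorted (ascending): 4, 7, 14, 19, 24, 24, 25, 50, 50, 50
The 2 values of 24 occupy positions 5–6 → average rank (5+6)/2 = 5.5.
The 3 values of 50 occupy positions 8–10 → average rank 9.
Method 1 values → pooled ranks: 50→9, 24→5.5, 19→4, 50→9, 25→7
Mean rank = (9 + 5.5 + 4 + 9 + 7) / 5 = 6.90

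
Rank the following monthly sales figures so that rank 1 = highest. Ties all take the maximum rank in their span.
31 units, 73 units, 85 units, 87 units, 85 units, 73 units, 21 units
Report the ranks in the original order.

6, 5, 3, 1, 3, 5, 7

Sorted (descending): 87, 85, 85, 73, 73, 31, 21
The 2 values of 85 occupy positions 2–3 → each gets rank 3.
The 2 values of 73 occupy positions 4–5 → each gets rank 5.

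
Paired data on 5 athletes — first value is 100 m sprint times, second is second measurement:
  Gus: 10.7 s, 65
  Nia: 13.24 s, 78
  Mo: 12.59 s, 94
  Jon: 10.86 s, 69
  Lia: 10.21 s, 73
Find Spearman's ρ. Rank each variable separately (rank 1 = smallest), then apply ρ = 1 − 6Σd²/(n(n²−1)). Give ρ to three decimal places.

0.600

Ranks of variable 1: 2, 5, 4, 3, 1
Ranks of variable 2: 1, 4, 5, 2, 3
d = r₁ − r₂: 1, 1, -1, 1, -2
d²: 1, 1, 1, 1, 4; Σd² = 8
ρ = 1 − 6·8/(5·24) = 1 − 48/120 = 0.600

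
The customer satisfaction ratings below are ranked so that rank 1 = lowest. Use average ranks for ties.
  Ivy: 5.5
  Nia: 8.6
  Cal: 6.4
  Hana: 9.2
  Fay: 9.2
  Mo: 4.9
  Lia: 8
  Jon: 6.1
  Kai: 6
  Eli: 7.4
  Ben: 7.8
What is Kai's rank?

3

Sorted (ascending): 4.9, 5.5, 6, 6.1, 6.4, 7.4, 7.8, 8, 8.6, 9.2, 9.2
The 2 values of 9.2 occupy positions 10–11 → average rank (10+11)/2 = 10.5.
Kai has value 6 → rank 3.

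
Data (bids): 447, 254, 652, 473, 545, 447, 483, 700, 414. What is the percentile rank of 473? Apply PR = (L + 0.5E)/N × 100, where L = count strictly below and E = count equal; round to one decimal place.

N = 9.
Strictly below 473: 4. Equal to 473: 1.
PR = (4 + 0.5·1)/9 × 100 = 50.0

50.0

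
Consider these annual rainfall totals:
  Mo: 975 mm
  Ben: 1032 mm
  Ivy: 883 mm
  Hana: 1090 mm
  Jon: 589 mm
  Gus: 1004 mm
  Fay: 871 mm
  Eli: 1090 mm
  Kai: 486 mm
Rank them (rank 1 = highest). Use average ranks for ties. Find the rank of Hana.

1.5

Sorted (descending): 1090, 1090, 1032, 1004, 975, 883, 871, 589, 486
The 2 values of 1090 occupy positions 1–2 → average rank (1+2)/2 = 1.5.
Hana has value 1090 mm → rank 1.5.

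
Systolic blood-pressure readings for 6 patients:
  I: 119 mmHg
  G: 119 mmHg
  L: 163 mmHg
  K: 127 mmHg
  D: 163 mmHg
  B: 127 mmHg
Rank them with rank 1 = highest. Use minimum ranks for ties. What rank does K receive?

3

Sorted (descending): 163, 163, 127, 127, 119, 119
The 2 values of 163 occupy positions 1–2 → each gets rank 1.
The 2 values of 127 occupy positions 3–4 → each gets rank 3.
The 2 values of 119 occupy positions 5–6 → each gets rank 5.
K has value 127 mmHg → rank 3.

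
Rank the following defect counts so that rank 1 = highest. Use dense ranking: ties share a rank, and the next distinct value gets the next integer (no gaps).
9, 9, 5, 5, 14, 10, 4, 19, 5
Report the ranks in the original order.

4, 4, 5, 5, 2, 3, 6, 1, 5

Sorted (descending): 19, 14, 10, 9, 9, 5, 5, 5, 4
The 2 values of 9 share dense rank 4.
The 3 values of 5 share dense rank 5.
Remaining distinct values take the next consecutive integers.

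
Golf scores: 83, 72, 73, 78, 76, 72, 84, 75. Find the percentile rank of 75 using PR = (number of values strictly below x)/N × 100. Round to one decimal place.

37.5

N = 8.
Strictly below 75: 3. Equal to 75: 1.
PR = 3/8 × 100 = 37.5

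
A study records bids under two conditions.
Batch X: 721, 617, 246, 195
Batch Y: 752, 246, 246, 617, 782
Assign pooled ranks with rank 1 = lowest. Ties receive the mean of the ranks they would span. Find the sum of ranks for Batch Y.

Sorted (ascending): 195, 246, 246, 246, 617, 617, 721, 752, 782
The 3 values of 246 occupy positions 2–4 → average rank 3.
The 2 values of 617 occupy positions 5–6 → average rank (5+6)/2 = 5.5.
Batch Y values → pooled ranks: 752→8, 246→3, 246→3, 617→5.5, 782→9
Rank sum = 8 + 3 + 3 + 5.5 + 9 = 28.5

28.5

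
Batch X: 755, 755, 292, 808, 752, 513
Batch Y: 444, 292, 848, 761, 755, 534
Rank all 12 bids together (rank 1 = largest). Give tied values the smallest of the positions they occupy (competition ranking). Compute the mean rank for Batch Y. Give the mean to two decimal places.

6.17

Sorted (descending): 848, 808, 761, 755, 755, 755, 752, 534, 513, 444, 292, 292
The 3 values of 755 occupy positions 4–6 → each gets rank 4.
The 2 values of 292 occupy positions 11–12 → each gets rank 11.
Batch Y values → pooled ranks: 444→10, 292→11, 848→1, 761→3, 755→4, 534→8
Mean rank = (10 + 11 + 1 + 3 + 4 + 8) / 6 = 6.17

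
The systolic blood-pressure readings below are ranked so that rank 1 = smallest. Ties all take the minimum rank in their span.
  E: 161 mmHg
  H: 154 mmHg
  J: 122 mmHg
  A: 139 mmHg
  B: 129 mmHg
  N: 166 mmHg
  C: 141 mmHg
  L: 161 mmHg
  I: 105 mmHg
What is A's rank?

Sorted (ascending): 105, 122, 129, 139, 141, 154, 161, 161, 166
The 2 values of 161 occupy positions 7–8 → each gets rank 7.
A has value 139 mmHg → rank 4.

4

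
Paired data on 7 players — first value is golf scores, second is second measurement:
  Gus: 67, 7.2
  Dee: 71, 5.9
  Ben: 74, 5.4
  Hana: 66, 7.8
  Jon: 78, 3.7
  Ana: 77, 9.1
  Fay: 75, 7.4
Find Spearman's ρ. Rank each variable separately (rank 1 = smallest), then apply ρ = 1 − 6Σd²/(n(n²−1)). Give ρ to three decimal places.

-0.250

Ranks of variable 1: 2, 3, 4, 1, 7, 6, 5
Ranks of variable 2: 4, 3, 2, 6, 1, 7, 5
d = r₁ − r₂: -2, 0, 2, -5, 6, -1, 0
d²: 4, 0, 4, 25, 36, 1, 0; Σd² = 70
ρ = 1 − 6·70/(7·48) = 1 − 420/336 = -0.250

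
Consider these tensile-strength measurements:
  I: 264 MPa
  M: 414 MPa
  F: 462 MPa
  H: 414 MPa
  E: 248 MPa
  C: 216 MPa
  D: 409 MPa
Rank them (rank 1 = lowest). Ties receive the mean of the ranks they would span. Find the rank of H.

5.5

Sorted (ascending): 216, 248, 264, 409, 414, 414, 462
The 2 values of 414 occupy positions 5–6 → average rank (5+6)/2 = 5.5.
H has value 414 MPa → rank 5.5.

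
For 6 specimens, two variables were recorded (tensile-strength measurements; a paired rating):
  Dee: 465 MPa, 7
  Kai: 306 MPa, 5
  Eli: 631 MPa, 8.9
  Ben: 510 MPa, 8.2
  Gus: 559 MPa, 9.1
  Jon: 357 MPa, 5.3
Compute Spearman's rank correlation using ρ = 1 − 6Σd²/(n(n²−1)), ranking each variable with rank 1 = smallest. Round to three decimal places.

Ranks of variable 1: 3, 1, 6, 4, 5, 2
Ranks of variable 2: 3, 1, 5, 4, 6, 2
d = r₁ − r₂: 0, 0, 1, 0, -1, 0
d²: 0, 0, 1, 0, 1, 0; Σd² = 2
ρ = 1 − 6·2/(6·35) = 1 − 12/210 = 0.943

0.943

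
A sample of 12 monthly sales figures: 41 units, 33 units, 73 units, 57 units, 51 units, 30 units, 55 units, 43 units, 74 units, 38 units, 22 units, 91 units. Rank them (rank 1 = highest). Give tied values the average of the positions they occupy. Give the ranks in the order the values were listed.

Sorted (descending): 91, 74, 73, 57, 55, 51, 43, 41, 38, 33, 30, 22
No ties — each value takes its position as its rank.

8, 10, 3, 4, 6, 11, 5, 7, 2, 9, 12, 1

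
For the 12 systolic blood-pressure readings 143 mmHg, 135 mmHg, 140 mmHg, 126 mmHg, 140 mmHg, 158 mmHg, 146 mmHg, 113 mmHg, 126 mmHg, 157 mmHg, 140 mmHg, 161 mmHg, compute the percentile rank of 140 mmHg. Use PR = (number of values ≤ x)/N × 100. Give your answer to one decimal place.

58.3

N = 12.
Strictly below 140: 4. Equal to 140: 3.
PR = 7/12 × 100 = 58.3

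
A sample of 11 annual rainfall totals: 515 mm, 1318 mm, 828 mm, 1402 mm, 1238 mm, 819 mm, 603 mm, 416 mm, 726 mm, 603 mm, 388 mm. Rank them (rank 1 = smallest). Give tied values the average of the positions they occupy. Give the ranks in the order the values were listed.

Sorted (ascending): 388, 416, 515, 603, 603, 726, 819, 828, 1238, 1318, 1402
The 2 values of 603 occupy positions 4–5 → average rank (4+5)/2 = 4.5.

3, 10, 8, 11, 9, 7, 4.5, 2, 6, 4.5, 1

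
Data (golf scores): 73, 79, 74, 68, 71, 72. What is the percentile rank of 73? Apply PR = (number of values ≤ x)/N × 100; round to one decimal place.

66.7

N = 6.
Strictly below 73: 3. Equal to 73: 1.
PR = 4/6 × 100 = 66.7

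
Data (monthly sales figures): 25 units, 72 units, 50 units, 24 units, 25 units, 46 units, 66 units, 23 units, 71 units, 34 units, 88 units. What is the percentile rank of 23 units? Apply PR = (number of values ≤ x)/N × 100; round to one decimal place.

9.1

N = 11.
Strictly below 23: 0. Equal to 23: 1.
PR = 1/11 × 100 = 9.1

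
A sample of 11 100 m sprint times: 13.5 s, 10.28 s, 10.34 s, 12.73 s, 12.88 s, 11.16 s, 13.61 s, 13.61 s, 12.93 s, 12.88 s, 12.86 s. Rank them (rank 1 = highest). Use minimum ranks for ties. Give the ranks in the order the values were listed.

Sorted (descending): 13.61, 13.61, 13.5, 12.93, 12.88, 12.88, 12.86, 12.73, 11.16, 10.34, 10.28
The 2 values of 13.61 occupy positions 1–2 → each gets rank 1.
The 2 values of 12.88 occupy positions 5–6 → each gets rank 5.

3, 11, 10, 8, 5, 9, 1, 1, 4, 5, 7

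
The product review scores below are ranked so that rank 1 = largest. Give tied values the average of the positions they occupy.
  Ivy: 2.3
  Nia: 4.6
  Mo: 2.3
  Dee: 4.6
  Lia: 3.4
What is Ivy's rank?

Sorted (descending): 4.6, 4.6, 3.4, 2.3, 2.3
The 2 values of 4.6 occupy positions 1–2 → average rank (1+2)/2 = 1.5.
The 2 values of 2.3 occupy positions 4–5 → average rank (4+5)/2 = 4.5.
Ivy has value 2.3 → rank 4.5.

4.5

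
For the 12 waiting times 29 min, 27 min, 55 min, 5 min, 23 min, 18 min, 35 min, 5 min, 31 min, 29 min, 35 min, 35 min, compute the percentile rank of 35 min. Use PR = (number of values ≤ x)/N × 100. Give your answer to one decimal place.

91.7

N = 12.
Strictly below 35: 8. Equal to 35: 3.
PR = 11/12 × 100 = 91.7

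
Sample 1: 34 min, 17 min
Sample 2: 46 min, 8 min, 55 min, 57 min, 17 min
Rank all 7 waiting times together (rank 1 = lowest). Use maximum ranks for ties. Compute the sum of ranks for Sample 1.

Sorted (ascending): 8, 17, 17, 34, 46, 55, 57
The 2 values of 17 occupy positions 2–3 → each gets rank 3.
Sample 1 values → pooled ranks: 34→4, 17→3
Rank sum = 4 + 3 = 7

7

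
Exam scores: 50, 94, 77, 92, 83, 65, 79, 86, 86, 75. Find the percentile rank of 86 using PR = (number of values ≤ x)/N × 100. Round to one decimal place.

80.0

N = 10.
Strictly below 86: 6. Equal to 86: 2.
PR = 8/10 × 100 = 80.0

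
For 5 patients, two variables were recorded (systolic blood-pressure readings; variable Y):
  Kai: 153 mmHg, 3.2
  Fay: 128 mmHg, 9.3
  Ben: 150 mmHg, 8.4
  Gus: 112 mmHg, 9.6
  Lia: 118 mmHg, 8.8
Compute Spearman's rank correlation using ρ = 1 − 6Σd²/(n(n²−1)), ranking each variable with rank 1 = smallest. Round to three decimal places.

Ranks of variable 1: 5, 3, 4, 1, 2
Ranks of variable 2: 1, 4, 2, 5, 3
d = r₁ − r₂: 4, -1, 2, -4, -1
d²: 16, 1, 4, 16, 1; Σd² = 38
ρ = 1 − 6·38/(5·24) = 1 − 228/120 = -0.900

-0.900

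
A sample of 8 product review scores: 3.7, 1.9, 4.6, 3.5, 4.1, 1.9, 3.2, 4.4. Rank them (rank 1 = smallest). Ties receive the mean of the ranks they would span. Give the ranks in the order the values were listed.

Sorted (ascending): 1.9, 1.9, 3.2, 3.5, 3.7, 4.1, 4.4, 4.6
The 2 values of 1.9 occupy positions 1–2 → average rank (1+2)/2 = 1.5.

5, 1.5, 8, 4, 6, 1.5, 3, 7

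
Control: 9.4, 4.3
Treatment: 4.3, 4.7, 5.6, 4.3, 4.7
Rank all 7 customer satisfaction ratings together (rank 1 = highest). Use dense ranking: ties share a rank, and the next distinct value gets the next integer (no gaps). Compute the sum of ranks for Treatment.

Sorted (descending): 9.4, 5.6, 4.7, 4.7, 4.3, 4.3, 4.3
The 2 values of 4.7 share dense rank 3.
The 3 values of 4.3 share dense rank 4.
Remaining distinct values take the next consecutive integers.
Treatment values → pooled ranks: 4.3→4, 4.7→3, 5.6→2, 4.3→4, 4.7→3
Rank sum = 4 + 3 + 2 + 4 + 3 = 16

16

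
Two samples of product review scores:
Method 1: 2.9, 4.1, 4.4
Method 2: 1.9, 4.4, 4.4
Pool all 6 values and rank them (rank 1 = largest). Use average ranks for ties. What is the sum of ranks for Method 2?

10

Sorted (descending): 4.4, 4.4, 4.4, 4.1, 2.9, 1.9
The 3 values of 4.4 occupy positions 1–3 → average rank 2.
Method 2 values → pooled ranks: 1.9→6, 4.4→2, 4.4→2
Rank sum = 6 + 2 + 2 = 10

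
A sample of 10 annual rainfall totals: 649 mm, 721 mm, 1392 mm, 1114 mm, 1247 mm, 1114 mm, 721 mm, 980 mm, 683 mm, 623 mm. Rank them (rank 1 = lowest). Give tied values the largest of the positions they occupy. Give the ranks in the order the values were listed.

Sorted (ascending): 623, 649, 683, 721, 721, 980, 1114, 1114, 1247, 1392
The 2 values of 721 occupy positions 4–5 → each gets rank 5.
The 2 values of 1114 occupy positions 7–8 → each gets rank 8.

2, 5, 10, 8, 9, 8, 5, 6, 3, 1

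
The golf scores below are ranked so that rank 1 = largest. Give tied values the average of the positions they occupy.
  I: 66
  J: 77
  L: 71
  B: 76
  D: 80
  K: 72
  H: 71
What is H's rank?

5.5

Sorted (descending): 80, 77, 76, 72, 71, 71, 66
The 2 values of 71 occupy positions 5–6 → average rank (5+6)/2 = 5.5.
H has value 71 → rank 5.5.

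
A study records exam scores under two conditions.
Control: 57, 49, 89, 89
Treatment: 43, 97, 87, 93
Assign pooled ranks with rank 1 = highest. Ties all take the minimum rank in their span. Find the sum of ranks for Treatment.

16

Sorted (descending): 97, 93, 89, 89, 87, 57, 49, 43
The 2 values of 89 occupy positions 3–4 → each gets rank 3.
Treatment values → pooled ranks: 43→8, 97→1, 87→5, 93→2
Rank sum = 8 + 1 + 5 + 2 = 16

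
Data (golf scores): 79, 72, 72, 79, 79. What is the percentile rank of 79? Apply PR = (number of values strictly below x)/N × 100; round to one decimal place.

40.0

N = 5.
Strictly below 79: 2. Equal to 79: 3.
PR = 2/5 × 100 = 40.0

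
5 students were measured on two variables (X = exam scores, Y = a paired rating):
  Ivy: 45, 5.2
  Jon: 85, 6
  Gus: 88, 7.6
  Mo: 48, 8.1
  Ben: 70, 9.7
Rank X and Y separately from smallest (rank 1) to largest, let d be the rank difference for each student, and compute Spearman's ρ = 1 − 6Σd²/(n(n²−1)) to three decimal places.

0.200

Ranks of variable 1: 1, 4, 5, 2, 3
Ranks of variable 2: 1, 2, 3, 4, 5
d = r₁ − r₂: 0, 2, 2, -2, -2
d²: 0, 4, 4, 4, 4; Σd² = 16
ρ = 1 − 6·16/(5·24) = 1 − 96/120 = 0.200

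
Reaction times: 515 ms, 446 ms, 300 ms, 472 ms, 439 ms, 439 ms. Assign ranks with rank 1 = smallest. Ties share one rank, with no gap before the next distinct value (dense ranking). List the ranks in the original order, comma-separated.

Sorted (ascending): 300, 439, 439, 446, 472, 515
The 2 values of 439 share dense rank 2.
Remaining distinct values take the next consecutive integers.

5, 3, 1, 4, 2, 2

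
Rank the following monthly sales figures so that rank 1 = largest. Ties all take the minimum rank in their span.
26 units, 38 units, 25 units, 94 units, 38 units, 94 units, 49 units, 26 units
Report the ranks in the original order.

6, 4, 8, 1, 4, 1, 3, 6

Sorted (descending): 94, 94, 49, 38, 38, 26, 26, 25
The 2 values of 94 occupy positions 1–2 → each gets rank 1.
The 2 values of 38 occupy positions 4–5 → each gets rank 4.
The 2 values of 26 occupy positions 6–7 → each gets rank 6.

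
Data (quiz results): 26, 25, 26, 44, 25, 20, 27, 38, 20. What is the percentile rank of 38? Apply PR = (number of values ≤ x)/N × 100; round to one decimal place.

N = 9.
Strictly below 38: 7. Equal to 38: 1.
PR = 8/9 × 100 = 88.9

88.9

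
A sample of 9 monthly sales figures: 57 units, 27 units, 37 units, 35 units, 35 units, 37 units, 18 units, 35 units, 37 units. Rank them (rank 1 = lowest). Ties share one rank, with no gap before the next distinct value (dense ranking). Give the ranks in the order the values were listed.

Sorted (ascending): 18, 27, 35, 35, 35, 37, 37, 37, 57
The 3 values of 35 share dense rank 3.
The 3 values of 37 share dense rank 4.
Remaining distinct values take the next consecutive integers.

5, 2, 4, 3, 3, 4, 1, 3, 4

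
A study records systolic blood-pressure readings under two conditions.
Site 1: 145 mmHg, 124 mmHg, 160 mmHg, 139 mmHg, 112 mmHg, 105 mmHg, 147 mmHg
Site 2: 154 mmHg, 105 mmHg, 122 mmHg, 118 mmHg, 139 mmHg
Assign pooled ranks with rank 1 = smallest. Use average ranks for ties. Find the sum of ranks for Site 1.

49

Sorted (ascending): 105, 105, 112, 118, 122, 124, 139, 139, 145, 147, 154, 160
The 2 values of 105 occupy positions 1–2 → average rank (1+2)/2 = 1.5.
The 2 values of 139 occupy positions 7–8 → average rank (7+8)/2 = 7.5.
Site 1 values → pooled ranks: 145→9, 124→6, 160→12, 139→7.5, 112→3, 105→1.5, 147→10
Rank sum = 9 + 6 + 12 + 7.5 + 3 + 1.5 + 10 = 49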